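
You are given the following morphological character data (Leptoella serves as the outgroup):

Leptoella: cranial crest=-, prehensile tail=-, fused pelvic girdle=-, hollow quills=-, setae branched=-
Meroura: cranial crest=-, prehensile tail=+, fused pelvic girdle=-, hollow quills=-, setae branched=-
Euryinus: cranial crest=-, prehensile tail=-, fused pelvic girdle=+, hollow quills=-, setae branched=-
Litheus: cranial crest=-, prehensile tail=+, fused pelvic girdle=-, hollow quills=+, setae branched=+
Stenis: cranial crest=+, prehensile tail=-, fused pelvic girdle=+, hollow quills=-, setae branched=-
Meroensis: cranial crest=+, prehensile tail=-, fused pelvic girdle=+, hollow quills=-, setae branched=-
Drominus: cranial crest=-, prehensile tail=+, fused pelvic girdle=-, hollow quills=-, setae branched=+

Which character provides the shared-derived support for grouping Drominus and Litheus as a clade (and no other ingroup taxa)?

The outgroup has state '-' for every character, so '+' is the derived state throughout.
Only Meroensis and Stenis show the derived state '+' for cranial crest, supporting them as a clade.
Only Drominus, Litheus, and Meroura show the derived state '+' for prehensile tail, supporting them as a clade.
Only Euryinus, Meroensis, and Stenis show the derived state '+' for fused pelvic girdle, supporting them as a clade.
hollow quills (derived state '+') is unique to Litheus (autapomorphy; uninformative for grouping).
Only Drominus and Litheus show the derived state '+' for setae branched, supporting them as a clade.
Most parsimonious ingroup topology: ((Meroura,(Litheus,Drominus)),(Euryinus,(Stenis,Meroensis))).
The clade {Drominus, Litheus} is supported by setae branched: its derived state '+' occurs in exactly those taxa and in no other taxon (including the outgroup).

setae branched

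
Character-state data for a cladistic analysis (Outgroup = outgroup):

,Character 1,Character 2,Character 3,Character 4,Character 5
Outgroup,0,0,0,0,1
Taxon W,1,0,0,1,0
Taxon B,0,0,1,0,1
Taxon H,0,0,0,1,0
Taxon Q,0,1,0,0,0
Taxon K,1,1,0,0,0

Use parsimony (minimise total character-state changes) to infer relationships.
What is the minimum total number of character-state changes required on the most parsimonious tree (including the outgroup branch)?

6

Character polarity is set by the outgroup: the derived state is whichever differs from the outgroup's state, so for Character 5 the derived state is '0', and for the remaining characters it is '1'.
Character 1 (state '1') occurs in Taxon K and Taxon W but conflicts with the nesting implied by the other characters — most parsimoniously interpreted as homoplasy.
Character 2: derived state '1' in Taxon K and Taxon Q only — synapomorphy for {Taxon K, Taxon Q}.
Character 3: derived state '1' in Taxon B only — an autapomorphy, so it tells us nothing about relationships among taxa.
Character 4 (derived state '1') is shared by Taxon H and Taxon W — a synapomorphy uniting that clade.
Character 5: derived state '0' in Taxon H, Taxon K, Taxon Q, and Taxon W only — synapomorphy for {Taxon H, Taxon K, Taxon Q, Taxon W}.
Most parsimonious ingroup topology: (((Taxon W,Taxon H),(Taxon Q,Taxon K)),Taxon B).
Changes per character on this tree: Character 1: 2; Character 2: 1; Character 3: 1; Character 4: 1; Character 5: 1.
Total = 6.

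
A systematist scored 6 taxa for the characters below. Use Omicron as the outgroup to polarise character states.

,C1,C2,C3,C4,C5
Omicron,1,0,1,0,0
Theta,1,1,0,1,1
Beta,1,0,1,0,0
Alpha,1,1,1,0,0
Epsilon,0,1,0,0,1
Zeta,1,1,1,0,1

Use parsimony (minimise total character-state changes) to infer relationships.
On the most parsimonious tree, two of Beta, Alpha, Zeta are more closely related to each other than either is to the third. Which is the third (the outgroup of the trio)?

Beta

Character polarity is set by the outgroup: the derived state is whichever differs from the outgroup's state, so for C1, C3 the derived state is '0', and for the remaining characters it is '1'.
C1: derived state '0' in Epsilon only — an autapomorphy, so it tells us nothing about relationships among taxa.
Only Alpha, Epsilon, Theta, and Zeta show the derived state '1' for C2, supporting them as a clade.
Only Epsilon and Theta show the derived state '0' for C3, supporting them as a clade.
C4: derived state '1' in Theta only — an autapomorphy, so it tells us nothing about relationships among taxa.
C5 (derived state '1') is shared by Epsilon, Theta, and Zeta — a synapomorphy uniting that clade.
Most parsimonious ingroup topology: ((((Theta,Epsilon),Zeta),Alpha),Beta).
Zeta and Alpha share a more recent common ancestor with each other than either does with Beta, so Beta is the least closely related of the three.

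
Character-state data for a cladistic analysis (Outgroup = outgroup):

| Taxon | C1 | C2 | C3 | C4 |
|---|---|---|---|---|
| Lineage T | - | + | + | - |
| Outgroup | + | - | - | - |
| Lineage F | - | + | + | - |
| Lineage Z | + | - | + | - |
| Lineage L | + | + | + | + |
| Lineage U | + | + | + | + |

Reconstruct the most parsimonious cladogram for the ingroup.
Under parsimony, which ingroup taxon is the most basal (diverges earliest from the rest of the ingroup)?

Lineage Z

Character polarity is set by the outgroup: the derived state is whichever differs from the outgroup's state, so for C1 the derived state is '-', and for the remaining characters it is '+'.
Only Lineage F and Lineage T show the derived state '-' for C1, supporting them as a clade.
Only Lineage F, Lineage L, Lineage T, and Lineage U show the derived state '+' for C2, supporting them as a clade.
C3 (derived state '+') is shared by all ingroup taxa — unites the whole ingroup.
Only Lineage L and Lineage U show the derived state '+' for C4, supporting them as a clade.
Most parsimonious ingroup topology: (((Lineage F,Lineage T),(Lineage L,Lineage U)),Lineage Z).
Lineage Z is sister to the clade containing all other ingroup taxa, so it is the earliest-diverging (most basal) ingroup lineage.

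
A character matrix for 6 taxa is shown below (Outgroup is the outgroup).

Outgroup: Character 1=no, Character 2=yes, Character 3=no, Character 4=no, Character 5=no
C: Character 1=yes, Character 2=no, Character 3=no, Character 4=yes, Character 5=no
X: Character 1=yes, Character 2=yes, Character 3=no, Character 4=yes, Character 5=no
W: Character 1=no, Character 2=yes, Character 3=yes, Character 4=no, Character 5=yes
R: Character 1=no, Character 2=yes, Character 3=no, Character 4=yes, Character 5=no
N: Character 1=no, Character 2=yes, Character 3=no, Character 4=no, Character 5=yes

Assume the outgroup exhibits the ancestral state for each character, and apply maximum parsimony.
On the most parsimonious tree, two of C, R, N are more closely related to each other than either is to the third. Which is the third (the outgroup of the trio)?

Character polarity is set by the outgroup: the derived state is whichever differs from the outgroup's state, so for Character 2 the derived state is 'no', and for the remaining characters it is 'yes'.
Character 1: derived state 'yes' in C and X only — synapomorphy for {C, X}.
Character 2 (derived state 'no') is unique to C (autapomorphy; uninformative for grouping).
Character 3 (derived state 'yes') is unique to W (autapomorphy; uninformative for grouping).
Character 4 (derived state 'yes') is shared by C, R, and X — a synapomorphy uniting that clade.
Only N and W show the derived state 'yes' for Character 5, supporting them as a clade.
Most parsimonious ingroup topology: (((C,X),R),(W,N)).
R and C share a more recent common ancestor with each other than either does with N, so N is the least closely related of the three.

N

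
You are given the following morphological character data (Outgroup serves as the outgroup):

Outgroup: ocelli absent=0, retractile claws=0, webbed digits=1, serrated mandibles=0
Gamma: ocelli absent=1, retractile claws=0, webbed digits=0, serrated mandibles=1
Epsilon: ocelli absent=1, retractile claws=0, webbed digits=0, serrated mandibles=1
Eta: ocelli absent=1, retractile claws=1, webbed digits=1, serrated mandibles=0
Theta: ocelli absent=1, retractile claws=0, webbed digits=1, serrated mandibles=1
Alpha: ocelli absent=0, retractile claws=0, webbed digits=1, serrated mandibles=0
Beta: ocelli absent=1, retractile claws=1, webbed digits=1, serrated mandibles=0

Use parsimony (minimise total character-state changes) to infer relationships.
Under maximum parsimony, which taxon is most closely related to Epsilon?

Character polarity is set by the outgroup: the derived state is whichever differs from the outgroup's state, so for webbed digits the derived state is '0', and for the remaining characters it is '1'.
ocelli absent (derived state '1') is shared by Beta, Epsilon, Eta, Gamma, and Theta — a synapomorphy uniting that clade.
Only Beta and Eta show the derived state '1' for retractile claws, supporting them as a clade.
webbed digits (derived state '0') is shared by Epsilon and Gamma — a synapomorphy uniting that clade.
Only Epsilon, Gamma, and Theta show the derived state '1' for serrated mandibles, supporting them as a clade.
Most parsimonious ingroup topology: ((((Gamma,Epsilon),Theta),(Eta,Beta)),Alpha).
Epsilon and Gamma form a cherry on this tree, so they are sister taxa.

Gamma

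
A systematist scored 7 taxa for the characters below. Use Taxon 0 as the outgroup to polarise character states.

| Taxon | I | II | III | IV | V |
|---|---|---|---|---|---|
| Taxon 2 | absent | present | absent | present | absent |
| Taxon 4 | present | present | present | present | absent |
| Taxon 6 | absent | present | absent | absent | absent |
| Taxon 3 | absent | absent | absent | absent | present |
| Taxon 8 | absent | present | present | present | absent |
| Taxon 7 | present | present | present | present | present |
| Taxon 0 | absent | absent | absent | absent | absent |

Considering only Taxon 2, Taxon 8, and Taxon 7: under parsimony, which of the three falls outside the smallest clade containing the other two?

Taxon 2

The outgroup has state 'absent' for every character, so 'present' is the derived state throughout.
Only Taxon 4 and Taxon 7 show the derived state 'present' for I, supporting them as a clade.
II (derived state 'present') is shared by Taxon 2, Taxon 4, Taxon 6, Taxon 7, and Taxon 8 — a synapomorphy uniting that clade.
III (derived state 'present') is shared by Taxon 4, Taxon 7, and Taxon 8 — a synapomorphy uniting that clade.
IV: derived state 'present' in Taxon 2, Taxon 4, Taxon 7, and Taxon 8 only — synapomorphy for {Taxon 2, Taxon 4, Taxon 7, Taxon 8}.
V (state 'present') occurs in Taxon 3 and Taxon 7 but conflicts with the nesting implied by the other characters — most parsimoniously interpreted as homoplasy.
Most parsimonious ingroup topology: (((((Taxon 4,Taxon 7),Taxon 8),Taxon 2),Taxon 6),Taxon 3).
Taxon 8 and Taxon 7 share a more recent common ancestor with each other than either does with Taxon 2, so Taxon 2 is the least closely related of the three.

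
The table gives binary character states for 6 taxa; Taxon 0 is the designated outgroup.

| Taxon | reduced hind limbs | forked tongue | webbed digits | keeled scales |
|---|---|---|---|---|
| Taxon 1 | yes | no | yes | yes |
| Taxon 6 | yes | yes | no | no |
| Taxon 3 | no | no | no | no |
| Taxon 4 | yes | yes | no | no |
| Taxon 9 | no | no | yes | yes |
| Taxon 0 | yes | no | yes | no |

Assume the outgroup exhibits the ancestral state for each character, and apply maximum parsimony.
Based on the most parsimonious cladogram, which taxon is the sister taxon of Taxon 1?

Taxon 9

Character polarity is set by the outgroup: the derived state is whichever differs from the outgroup's state, so for reduced hind limbs, webbed digits the derived state is 'no', and for the remaining characters it is 'yes'.
reduced hind limbs groups Taxon 3 and Taxon 9, which is incompatible with the clades supported by the remaining characters; treating it as convergent (homoplasy) costs fewer steps than any alternative tree.
forked tongue (derived state 'yes') is shared by Taxon 4 and Taxon 6 — a synapomorphy uniting that clade.
Only Taxon 3, Taxon 4, and Taxon 6 show the derived state 'no' for webbed digits, supporting them as a clade.
keeled scales (derived state 'yes') is shared by Taxon 1 and Taxon 9 — a synapomorphy uniting that clade.
Most parsimonious ingroup topology: (((Taxon 6,Taxon 4),Taxon 3),(Taxon 1,Taxon 9)).
Taxon 1 and Taxon 9 form a cherry on this tree, so they are sister taxa.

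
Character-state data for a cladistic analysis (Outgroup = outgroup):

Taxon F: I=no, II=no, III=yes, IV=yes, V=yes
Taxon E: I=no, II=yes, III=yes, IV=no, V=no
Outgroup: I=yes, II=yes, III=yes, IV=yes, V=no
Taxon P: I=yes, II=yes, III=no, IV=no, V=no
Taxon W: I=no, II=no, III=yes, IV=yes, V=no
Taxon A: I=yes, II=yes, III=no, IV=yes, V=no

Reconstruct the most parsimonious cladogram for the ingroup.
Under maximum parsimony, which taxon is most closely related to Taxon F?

Taxon W

Character polarity is set by the outgroup: the derived state is whichever differs from the outgroup's state, so for I, II, III, IV the derived state is 'no', and for the remaining characters it is 'yes'.
I: derived state 'no' in Taxon E, Taxon F, and Taxon W only — synapomorphy for {Taxon E, Taxon F, Taxon W}.
II: derived state 'no' in Taxon F and Taxon W only — synapomorphy for {Taxon F, Taxon W}.
III: derived state 'no' in Taxon A and Taxon P only — synapomorphy for {Taxon A, Taxon P}.
IV (state 'no') occurs in Taxon E and Taxon P but conflicts with the nesting implied by the other characters — most parsimoniously interpreted as homoplasy.
V: derived state 'yes' in Taxon F only — an autapomorphy, so it tells us nothing about relationships among taxa.
Most parsimonious ingroup topology: (((Taxon W,Taxon F),Taxon E),(Taxon P,Taxon A)).
Taxon F and Taxon W form a cherry on this tree, so they are sister taxa.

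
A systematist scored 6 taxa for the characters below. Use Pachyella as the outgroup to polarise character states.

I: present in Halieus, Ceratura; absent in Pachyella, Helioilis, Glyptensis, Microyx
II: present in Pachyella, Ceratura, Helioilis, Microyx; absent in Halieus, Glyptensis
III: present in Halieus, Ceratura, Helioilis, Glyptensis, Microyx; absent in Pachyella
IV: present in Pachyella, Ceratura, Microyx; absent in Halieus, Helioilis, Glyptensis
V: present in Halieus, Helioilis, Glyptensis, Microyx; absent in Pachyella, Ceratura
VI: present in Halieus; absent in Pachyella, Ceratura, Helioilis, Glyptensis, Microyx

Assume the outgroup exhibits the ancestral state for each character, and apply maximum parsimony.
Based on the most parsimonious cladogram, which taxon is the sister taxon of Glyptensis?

Halieus

Character polarity is set by the outgroup: the derived state is whichever differs from the outgroup's state, so for II, IV the derived state is 'absent', and for the remaining characters it is 'present'.
I (state 'present') occurs in Ceratura and Halieus but conflicts with the nesting implied by the other characters — most parsimoniously interpreted as homoplasy.
Only Glyptensis and Halieus show the derived state 'absent' for II, supporting them as a clade.
All ingroup taxa share the derived state 'present' for III; it defines the ingroup but does not resolve relationships within it.
IV (derived state 'absent') is shared by Glyptensis, Halieus, and Helioilis — a synapomorphy uniting that clade.
Only Glyptensis, Halieus, Helioilis, and Microyx show the derived state 'present' for V, supporting them as a clade.
VI (derived state 'present') is unique to Halieus (autapomorphy; uninformative for grouping).
Most parsimonious ingroup topology: ((((Halieus,Glyptensis),Helioilis),Microyx),Ceratura).
Glyptensis and Halieus form a cherry on this tree, so they are sister taxa.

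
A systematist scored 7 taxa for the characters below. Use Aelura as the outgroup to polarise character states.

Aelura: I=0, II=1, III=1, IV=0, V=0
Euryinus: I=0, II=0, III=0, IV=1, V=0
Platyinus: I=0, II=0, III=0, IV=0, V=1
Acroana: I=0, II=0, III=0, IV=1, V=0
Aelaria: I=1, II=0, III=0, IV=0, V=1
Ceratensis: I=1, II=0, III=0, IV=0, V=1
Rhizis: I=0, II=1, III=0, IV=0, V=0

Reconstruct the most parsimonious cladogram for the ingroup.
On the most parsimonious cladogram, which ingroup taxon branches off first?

Character polarity is set by the outgroup: the derived state is whichever differs from the outgroup's state, so for II, III the derived state is '0', and for the remaining characters it is '1'.
Only Aelaria and Ceratensis show the derived state '1' for I, supporting them as a clade.
II (derived state '0') is shared by Acroana, Aelaria, Ceratensis, Euryinus, and Platyinus — a synapomorphy uniting that clade.
III (derived state '0') is shared by all ingroup taxa — unites the whole ingroup.
IV (derived state '1') is shared by Acroana and Euryinus — a synapomorphy uniting that clade.
Only Aelaria, Ceratensis, and Platyinus show the derived state '1' for V, supporting them as a clade.
Most parsimonious ingroup topology: (((Euryinus,Acroana),(Platyinus,(Aelaria,Ceratensis))),Rhizis).
Rhizis is sister to the clade containing all other ingroup taxa, so it is the earliest-diverging (most basal) ingroup lineage.

Rhizis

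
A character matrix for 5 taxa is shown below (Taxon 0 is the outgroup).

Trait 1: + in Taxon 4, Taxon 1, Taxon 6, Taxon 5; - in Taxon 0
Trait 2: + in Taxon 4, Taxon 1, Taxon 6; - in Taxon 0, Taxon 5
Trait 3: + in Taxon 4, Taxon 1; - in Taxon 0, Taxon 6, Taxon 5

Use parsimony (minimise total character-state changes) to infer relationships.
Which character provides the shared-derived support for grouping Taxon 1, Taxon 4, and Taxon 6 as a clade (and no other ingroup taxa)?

The outgroup has state '-' for every character, so '+' is the derived state throughout.
All ingroup taxa share the derived state '+' for Trait 1; it defines the ingroup but does not resolve relationships within it.
Trait 2 (derived state '+') is shared by Taxon 1, Taxon 4, and Taxon 6 — a synapomorphy uniting that clade.
Only Taxon 1 and Taxon 4 show the derived state '+' for Trait 3, supporting them as a clade.
Most parsimonious ingroup topology: (((Taxon 4,Taxon 1),Taxon 6),Taxon 5).
The clade {Taxon 1, Taxon 4, Taxon 6} is supported by Trait 2: its derived state '+' occurs in exactly those taxa and in no other taxon (including the outgroup).

Trait 2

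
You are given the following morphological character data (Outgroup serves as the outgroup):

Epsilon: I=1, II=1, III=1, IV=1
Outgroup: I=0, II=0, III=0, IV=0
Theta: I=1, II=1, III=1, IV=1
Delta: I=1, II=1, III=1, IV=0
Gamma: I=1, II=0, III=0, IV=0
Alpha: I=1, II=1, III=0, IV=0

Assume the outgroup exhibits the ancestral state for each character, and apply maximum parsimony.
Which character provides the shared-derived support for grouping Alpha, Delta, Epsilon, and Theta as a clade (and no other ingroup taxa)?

The outgroup has state '0' for every character, so '1' is the derived state throughout.
All ingroup taxa share the derived state '1' for I; it defines the ingroup but does not resolve relationships within it.
II (derived state '1') is shared by Alpha, Delta, Epsilon, and Theta — a synapomorphy uniting that clade.
III: derived state '1' in Delta, Epsilon, and Theta only — synapomorphy for {Delta, Epsilon, Theta}.
IV (derived state '1') is shared by Epsilon and Theta — a synapomorphy uniting that clade.
Most parsimonious ingroup topology: (((Delta,(Epsilon,Theta)),Alpha),Gamma).
The clade {Alpha, Delta, Epsilon, Theta} is supported by II: its derived state '1' occurs in exactly those taxa and in no other taxon (including the outgroup).

II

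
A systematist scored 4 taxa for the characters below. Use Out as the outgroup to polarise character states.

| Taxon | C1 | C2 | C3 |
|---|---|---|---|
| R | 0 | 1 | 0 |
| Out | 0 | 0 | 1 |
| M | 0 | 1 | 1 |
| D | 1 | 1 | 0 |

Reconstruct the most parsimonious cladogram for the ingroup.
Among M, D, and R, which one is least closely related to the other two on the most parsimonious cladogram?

M

Character polarity is set by the outgroup: the derived state is whichever differs from the outgroup's state, so for C3 the derived state is '0', and for the remaining characters it is '1'.
C1 (derived state '1') is unique to D (autapomorphy; uninformative for grouping).
C2 (derived state '1') is shared by all ingroup taxa — unites the whole ingroup.
Only D and R show the derived state '0' for C3, supporting them as a clade.
Most parsimonious ingroup topology: ((R,D),M).
D and R share a more recent common ancestor with each other than either does with M, so M is the least closely related of the three.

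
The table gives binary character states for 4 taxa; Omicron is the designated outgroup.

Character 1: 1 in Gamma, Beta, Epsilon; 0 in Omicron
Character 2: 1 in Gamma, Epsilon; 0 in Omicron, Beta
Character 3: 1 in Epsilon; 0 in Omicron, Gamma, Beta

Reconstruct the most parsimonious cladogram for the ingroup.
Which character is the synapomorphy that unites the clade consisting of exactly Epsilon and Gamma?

Character 2

The outgroup has state '0' for every character, so '1' is the derived state throughout.
All ingroup taxa share the derived state '1' for Character 1; it defines the ingroup but does not resolve relationships within it.
Only Epsilon and Gamma show the derived state '1' for Character 2, supporting them as a clade.
Character 3 (derived state '1') is unique to Epsilon (autapomorphy; uninformative for grouping).
Most parsimonious ingroup topology: ((Gamma,Epsilon),Beta).
The clade {Epsilon, Gamma} is supported by Character 2: its derived state '1' occurs in exactly those taxa and in no other taxon (including the outgroup).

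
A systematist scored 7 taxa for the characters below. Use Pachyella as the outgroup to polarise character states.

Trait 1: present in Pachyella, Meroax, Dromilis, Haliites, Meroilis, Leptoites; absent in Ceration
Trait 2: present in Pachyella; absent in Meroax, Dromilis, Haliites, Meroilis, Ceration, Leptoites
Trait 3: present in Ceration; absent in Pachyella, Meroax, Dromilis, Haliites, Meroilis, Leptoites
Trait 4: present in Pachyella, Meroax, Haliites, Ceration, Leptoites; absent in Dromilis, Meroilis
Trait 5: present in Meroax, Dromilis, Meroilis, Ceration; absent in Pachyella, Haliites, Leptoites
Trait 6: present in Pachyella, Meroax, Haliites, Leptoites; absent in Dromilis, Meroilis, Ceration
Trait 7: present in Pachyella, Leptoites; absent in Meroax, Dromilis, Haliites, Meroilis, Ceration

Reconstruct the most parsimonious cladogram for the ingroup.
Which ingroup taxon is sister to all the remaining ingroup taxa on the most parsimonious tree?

Leptoites

Character polarity is set by the outgroup: the derived state is whichever differs from the outgroup's state, so for Trait 1, Trait 2, Trait 4, Trait 6, Trait 7 the derived state is 'absent', and for the remaining characters it is 'present'.
Trait 1 (derived state 'absent') is unique to Ceration (autapomorphy; uninformative for grouping).
All ingroup taxa share the derived state 'absent' for Trait 2; it defines the ingroup but does not resolve relationships within it.
Trait 3 (derived state 'present') is unique to Ceration (autapomorphy; uninformative for grouping).
Only Dromilis and Meroilis show the derived state 'absent' for Trait 4, supporting them as a clade.
Trait 5: derived state 'present' in Ceration, Dromilis, Meroax, and Meroilis only — synapomorphy for {Ceration, Dromilis, Meroax, Meroilis}.
Trait 6: derived state 'absent' in Ceration, Dromilis, and Meroilis only — synapomorphy for {Ceration, Dromilis, Meroilis}.
Trait 7: derived state 'absent' in Ceration, Dromilis, Haliites, Meroax, and Meroilis only — synapomorphy for {Ceration, Dromilis, Haliites, Meroax, Meroilis}.
Most parsimonious ingroup topology: (((Meroax,((Dromilis,Meroilis),Ceration)),Haliites),Leptoites).
Leptoites is sister to the clade containing all other ingroup taxa, so it is the earliest-diverging (most basal) ingroup lineage.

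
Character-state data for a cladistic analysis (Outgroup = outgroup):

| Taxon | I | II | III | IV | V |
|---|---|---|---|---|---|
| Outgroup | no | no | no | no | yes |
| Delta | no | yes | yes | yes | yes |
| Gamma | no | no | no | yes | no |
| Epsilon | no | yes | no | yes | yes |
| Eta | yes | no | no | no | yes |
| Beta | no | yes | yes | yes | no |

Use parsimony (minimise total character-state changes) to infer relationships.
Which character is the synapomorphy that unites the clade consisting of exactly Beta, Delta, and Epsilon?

II

Character polarity is set by the outgroup: the derived state is whichever differs from the outgroup's state, so for V the derived state is 'no', and for the remaining characters it is 'yes'.
I (derived state 'yes') is unique to Eta (autapomorphy; uninformative for grouping).
II: derived state 'yes' in Beta, Delta, and Epsilon only — synapomorphy for {Beta, Delta, Epsilon}.
III: derived state 'yes' in Beta and Delta only — synapomorphy for {Beta, Delta}.
IV (derived state 'yes') is shared by Beta, Delta, Epsilon, and Gamma — a synapomorphy uniting that clade.
V (state 'no') occurs in Beta and Gamma but conflicts with the nesting implied by the other characters — most parsimoniously interpreted as homoplasy.
Most parsimonious ingroup topology: ((((Delta,Beta),Epsilon),Gamma),Eta).
The clade {Beta, Delta, Epsilon} is supported by II: its derived state 'yes' occurs in exactly those taxa and in no other taxon (including the outgroup).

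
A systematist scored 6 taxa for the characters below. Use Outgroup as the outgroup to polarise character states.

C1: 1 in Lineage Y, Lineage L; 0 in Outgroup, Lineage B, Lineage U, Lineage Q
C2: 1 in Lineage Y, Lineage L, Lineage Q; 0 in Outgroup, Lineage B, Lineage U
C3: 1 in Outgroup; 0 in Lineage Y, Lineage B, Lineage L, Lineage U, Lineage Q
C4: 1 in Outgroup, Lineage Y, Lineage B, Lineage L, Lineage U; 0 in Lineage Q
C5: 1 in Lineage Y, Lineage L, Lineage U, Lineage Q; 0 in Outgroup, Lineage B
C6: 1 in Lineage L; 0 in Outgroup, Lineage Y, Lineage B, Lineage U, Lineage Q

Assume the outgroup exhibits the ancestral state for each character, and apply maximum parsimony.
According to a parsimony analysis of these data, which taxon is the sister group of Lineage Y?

Lineage L

Character polarity is set by the outgroup: the derived state is whichever differs from the outgroup's state, so for C3, C4 the derived state is '0', and for the remaining characters it is '1'.
C1: derived state '1' in Lineage L and Lineage Y only — synapomorphy for {Lineage L, Lineage Y}.
C2: derived state '1' in Lineage L, Lineage Q, and Lineage Y only — synapomorphy for {Lineage L, Lineage Q, Lineage Y}.
All ingroup taxa share the derived state '0' for C3; it defines the ingroup but does not resolve relationships within it.
C4: derived state '0' in Lineage Q only — an autapomorphy, so it tells us nothing about relationships among taxa.
C5: derived state '1' in Lineage L, Lineage Q, Lineage U, and Lineage Y only — synapomorphy for {Lineage L, Lineage Q, Lineage U, Lineage Y}.
C6 (derived state '1') is unique to Lineage L (autapomorphy; uninformative for grouping).
Most parsimonious ingroup topology: ((((Lineage Y,Lineage L),Lineage Q),Lineage U),Lineage B).
Lineage Y and Lineage L form a cherry on this tree, so they are sister taxa.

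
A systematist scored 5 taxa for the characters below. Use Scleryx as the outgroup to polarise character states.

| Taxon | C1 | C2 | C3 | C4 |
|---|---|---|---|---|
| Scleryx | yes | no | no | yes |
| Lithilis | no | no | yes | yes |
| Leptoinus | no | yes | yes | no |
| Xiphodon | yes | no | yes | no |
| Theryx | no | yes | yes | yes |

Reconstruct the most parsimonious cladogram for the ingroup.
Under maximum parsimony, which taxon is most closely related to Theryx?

Leptoinus

Character polarity is set by the outgroup: the derived state is whichever differs from the outgroup's state, so for C1, C4 the derived state is 'no', and for the remaining characters it is 'yes'.
Only Leptoinus, Lithilis, and Theryx show the derived state 'no' for C1, supporting them as a clade.
C2 (derived state 'yes') is shared by Leptoinus and Theryx — a synapomorphy uniting that clade.
C3 (derived state 'yes') is shared by all ingroup taxa — unites the whole ingroup.
C4 groups Leptoinus and Xiphodon, which is incompatible with the clades supported by the remaining characters; treating it as convergent (homoplasy) costs fewer steps than any alternative tree.
Most parsimonious ingroup topology: ((Lithilis,(Leptoinus,Theryx)),Xiphodon).
Theryx and Leptoinus form a cherry on this tree, so they are sister taxa.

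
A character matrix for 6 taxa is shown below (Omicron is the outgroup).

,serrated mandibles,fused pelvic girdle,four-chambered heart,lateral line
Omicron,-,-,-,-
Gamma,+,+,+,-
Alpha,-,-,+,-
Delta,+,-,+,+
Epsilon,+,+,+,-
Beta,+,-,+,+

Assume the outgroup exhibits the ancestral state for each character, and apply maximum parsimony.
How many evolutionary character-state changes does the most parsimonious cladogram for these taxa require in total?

4

The outgroup has state '-' for every character, so '+' is the derived state throughout.
serrated mandibles (derived state '+') is shared by Beta, Delta, Epsilon, and Gamma — a synapomorphy uniting that clade.
fused pelvic girdle: derived state '+' in Epsilon and Gamma only — synapomorphy for {Epsilon, Gamma}.
All ingroup taxa share the derived state '+' for four-chambered heart; it defines the ingroup but does not resolve relationships within it.
Only Beta and Delta show the derived state '+' for lateral line, supporting them as a clade.
Most parsimonious ingroup topology: (((Gamma,Epsilon),(Delta,Beta)),Alpha).
Changes per character on this tree: serrated mandibles: 1; fused pelvic girdle: 1; four-chambered heart: 1; lateral line: 1.
Total = 4.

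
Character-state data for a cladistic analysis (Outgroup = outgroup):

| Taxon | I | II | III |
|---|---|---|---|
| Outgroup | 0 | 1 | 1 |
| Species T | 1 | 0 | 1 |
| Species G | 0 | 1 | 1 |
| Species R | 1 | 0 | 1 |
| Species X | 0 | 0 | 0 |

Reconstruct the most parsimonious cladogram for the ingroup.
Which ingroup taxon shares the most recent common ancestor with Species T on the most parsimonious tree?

Character polarity is set by the outgroup: the derived state is whichever differs from the outgroup's state, so for II, III the derived state is '0', and for the remaining characters it is '1'.
I: derived state '1' in Species R and Species T only — synapomorphy for {Species R, Species T}.
II: derived state '0' in Species R, Species T, and Species X only — synapomorphy for {Species R, Species T, Species X}.
III: derived state '0' in Species X only — an autapomorphy, so it tells us nothing about relationships among taxa.
Most parsimonious ingroup topology: (((Species T,Species R),Species X),Species G).
Species T and Species R form a cherry on this tree, so they are sister taxa.

Species R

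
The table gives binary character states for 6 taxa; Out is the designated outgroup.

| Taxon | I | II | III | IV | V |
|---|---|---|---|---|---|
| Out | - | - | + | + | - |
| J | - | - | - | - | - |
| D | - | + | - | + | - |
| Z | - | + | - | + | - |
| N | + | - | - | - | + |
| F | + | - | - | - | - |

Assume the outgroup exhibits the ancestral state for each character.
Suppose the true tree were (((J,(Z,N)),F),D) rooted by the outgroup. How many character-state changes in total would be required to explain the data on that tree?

Map each character onto (((J,(Z,N)),F),D) (rooted by Out) and count the minimum state changes it requires (Fitch parsimony):
I: 2; II: 2; III: 1; IV: 2; V: 1.
Total tree length = 8.

8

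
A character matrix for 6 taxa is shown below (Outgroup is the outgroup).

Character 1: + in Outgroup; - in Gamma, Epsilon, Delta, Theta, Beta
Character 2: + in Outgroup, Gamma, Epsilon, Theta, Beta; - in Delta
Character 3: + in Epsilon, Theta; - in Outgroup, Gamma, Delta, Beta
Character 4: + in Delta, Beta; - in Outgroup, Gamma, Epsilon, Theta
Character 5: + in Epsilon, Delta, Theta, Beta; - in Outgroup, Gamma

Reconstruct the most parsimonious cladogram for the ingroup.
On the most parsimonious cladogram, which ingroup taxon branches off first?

Gamma

Character polarity is set by the outgroup: the derived state is whichever differs from the outgroup's state, so for Character 1, Character 2 the derived state is '-', and for the remaining characters it is '+'.
Character 1 (derived state '-') is shared by all ingroup taxa — unites the whole ingroup.
Character 2: derived state '-' in Delta only — an autapomorphy, so it tells us nothing about relationships among taxa.
Character 3: derived state '+' in Epsilon and Theta only — synapomorphy for {Epsilon, Theta}.
Only Beta and Delta show the derived state '+' for Character 4, supporting them as a clade.
Character 5: derived state '+' in Beta, Delta, Epsilon, and Theta only — synapomorphy for {Beta, Delta, Epsilon, Theta}.
Most parsimonious ingroup topology: (Gamma,((Epsilon,Theta),(Delta,Beta))).
Gamma is sister to the clade containing all other ingroup taxa, so it is the earliest-diverging (most basal) ingroup lineage.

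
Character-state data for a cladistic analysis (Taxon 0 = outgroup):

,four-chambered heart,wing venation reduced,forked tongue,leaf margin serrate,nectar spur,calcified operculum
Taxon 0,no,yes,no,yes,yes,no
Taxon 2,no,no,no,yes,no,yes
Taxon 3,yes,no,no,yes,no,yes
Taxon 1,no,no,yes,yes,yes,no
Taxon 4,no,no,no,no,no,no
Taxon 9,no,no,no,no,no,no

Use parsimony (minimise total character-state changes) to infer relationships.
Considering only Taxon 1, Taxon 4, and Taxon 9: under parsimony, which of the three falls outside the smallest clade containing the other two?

Character polarity is set by the outgroup: the derived state is whichever differs from the outgroup's state, so for wing venation reduced, leaf margin serrate, nectar spur the derived state is 'no', and for the remaining characters it is 'yes'.
four-chambered heart (derived state 'yes') is unique to Taxon 3 (autapomorphy; uninformative for grouping).
wing venation reduced (derived state 'no') is shared by all ingroup taxa — unites the whole ingroup.
forked tongue: derived state 'yes' in Taxon 1 only — an autapomorphy, so it tells us nothing about relationships among taxa.
leaf margin serrate (derived state 'no') is shared by Taxon 4 and Taxon 9 — a synapomorphy uniting that clade.
Only Taxon 2, Taxon 3, Taxon 4, and Taxon 9 show the derived state 'no' for nectar spur, supporting them as a clade.
calcified operculum: derived state 'yes' in Taxon 2 and Taxon 3 only — synapomorphy for {Taxon 2, Taxon 3}.
Most parsimonious ingroup topology: (((Taxon 2,Taxon 3),(Taxon 4,Taxon 9)),Taxon 1).
Taxon 4 and Taxon 9 share a more recent common ancestor with each other than either does with Taxon 1, so Taxon 1 is the least closely related of the three.

Taxon 1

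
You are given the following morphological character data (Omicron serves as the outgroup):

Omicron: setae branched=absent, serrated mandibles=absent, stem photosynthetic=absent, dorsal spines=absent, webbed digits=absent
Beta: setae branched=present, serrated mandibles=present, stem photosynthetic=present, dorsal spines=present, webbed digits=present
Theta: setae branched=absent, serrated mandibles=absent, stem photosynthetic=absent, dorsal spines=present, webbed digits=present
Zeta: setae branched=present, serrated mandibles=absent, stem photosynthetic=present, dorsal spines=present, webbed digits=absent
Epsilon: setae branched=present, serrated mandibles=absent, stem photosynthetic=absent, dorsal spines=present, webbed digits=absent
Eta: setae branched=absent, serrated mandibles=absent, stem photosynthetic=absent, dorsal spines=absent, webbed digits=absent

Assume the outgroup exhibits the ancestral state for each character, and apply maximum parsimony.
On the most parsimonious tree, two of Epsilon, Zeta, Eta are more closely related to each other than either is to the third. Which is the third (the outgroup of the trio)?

The outgroup has state 'absent' for every character, so 'present' is the derived state throughout.
setae branched: derived state 'present' in Beta, Epsilon, and Zeta only — synapomorphy for {Beta, Epsilon, Zeta}.
serrated mandibles: derived state 'present' in Beta only — an autapomorphy, so it tells us nothing about relationships among taxa.
Only Beta and Zeta show the derived state 'present' for stem photosynthetic, supporting them as a clade.
dorsal spines: derived state 'present' in Beta, Epsilon, Theta, and Zeta only — synapomorphy for {Beta, Epsilon, Theta, Zeta}.
webbed digits groups Beta and Theta, which is incompatible with the clades supported by the remaining characters; treating it as convergent (homoplasy) costs fewer steps than any alternative tree.
Most parsimonious ingroup topology: ((Theta,(Epsilon,(Beta,Zeta))),Eta).
Zeta and Epsilon share a more recent common ancestor with each other than either does with Eta, so Eta is the least closely related of the three.

Eta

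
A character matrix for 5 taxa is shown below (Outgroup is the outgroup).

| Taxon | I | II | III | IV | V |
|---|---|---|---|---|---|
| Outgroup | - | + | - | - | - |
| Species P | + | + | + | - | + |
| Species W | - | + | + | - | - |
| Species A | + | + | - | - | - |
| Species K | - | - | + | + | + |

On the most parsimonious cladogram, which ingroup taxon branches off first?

Character polarity is set by the outgroup: the derived state is whichever differs from the outgroup's state, so for II the derived state is '-', and for the remaining characters it is '+'.
I groups Species A and Species P, which is incompatible with the clades supported by the remaining characters; treating it as convergent (homoplasy) costs fewer steps than any alternative tree.
II (derived state '-') is unique to Species K (autapomorphy; uninformative for grouping).
III (derived state '+') is shared by Species K, Species P, and Species W — a synapomorphy uniting that clade.
IV: derived state '+' in Species K only — an autapomorphy, so it tells us nothing about relationships among taxa.
V (derived state '+') is shared by Species K and Species P — a synapomorphy uniting that clade.
Most parsimonious ingroup topology: (((Species P,Species K),Species W),Species A).
Species A is sister to the clade containing all other ingroup taxa, so it is the earliest-diverging (most basal) ingroup lineage.

Species A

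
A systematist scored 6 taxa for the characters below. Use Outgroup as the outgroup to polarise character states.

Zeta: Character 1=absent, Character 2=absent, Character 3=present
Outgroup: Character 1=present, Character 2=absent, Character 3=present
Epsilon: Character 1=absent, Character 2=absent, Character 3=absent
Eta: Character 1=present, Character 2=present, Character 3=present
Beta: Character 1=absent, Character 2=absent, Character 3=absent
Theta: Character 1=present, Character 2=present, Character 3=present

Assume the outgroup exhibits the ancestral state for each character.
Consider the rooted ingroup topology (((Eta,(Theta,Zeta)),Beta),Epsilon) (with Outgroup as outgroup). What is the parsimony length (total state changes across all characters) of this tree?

7

Map each character onto (((Eta,(Theta,Zeta)),Beta),Epsilon) (rooted by Outgroup) and count the minimum state changes it requires (Fitch parsimony):
Character 1: 3; Character 2: 2; Character 3: 2.
Total tree length = 7.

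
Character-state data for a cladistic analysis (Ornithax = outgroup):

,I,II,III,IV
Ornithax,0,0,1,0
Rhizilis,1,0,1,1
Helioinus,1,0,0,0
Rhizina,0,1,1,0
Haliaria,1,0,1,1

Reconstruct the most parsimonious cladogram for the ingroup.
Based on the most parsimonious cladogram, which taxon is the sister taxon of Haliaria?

Character polarity is set by the outgroup: the derived state is whichever differs from the outgroup's state, so for III the derived state is '0', and for the remaining characters it is '1'.
Only Haliaria, Helioinus, and Rhizilis show the derived state '1' for I, supporting them as a clade.
II: derived state '1' in Rhizina only — an autapomorphy, so it tells us nothing about relationships among taxa.
III: derived state '0' in Helioinus only — an autapomorphy, so it tells us nothing about relationships among taxa.
IV (derived state '1') is shared by Haliaria and Rhizilis — a synapomorphy uniting that clade.
Most parsimonious ingroup topology: (((Rhizilis,Haliaria),Helioinus),Rhizina).
Haliaria and Rhizilis form a cherry on this tree, so they are sister taxa.

Rhizilis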